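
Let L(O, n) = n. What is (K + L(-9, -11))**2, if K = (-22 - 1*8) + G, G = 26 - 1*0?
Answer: 225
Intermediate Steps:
G = 26 (G = 26 + 0 = 26)
K = -4 (K = (-22 - 1*8) + 26 = (-22 - 8) + 26 = -30 + 26 = -4)
(K + L(-9, -11))**2 = (-4 - 11)**2 = (-15)**2 = 225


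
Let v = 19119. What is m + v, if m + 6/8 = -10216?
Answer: 35609/4 ≈ 8902.3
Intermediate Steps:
m = -40867/4 (m = -¾ - 10216 = -40867/4 ≈ -10217.)
m + v = -40867/4 + 19119 = 35609/4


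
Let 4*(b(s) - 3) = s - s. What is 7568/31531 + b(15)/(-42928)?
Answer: 324784511/1353562768 ≈ 0.23995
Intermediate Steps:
b(s) = 3 (b(s) = 3 + (s - s)/4 = 3 + (1/4)*0 = 3 + 0 = 3)
7568/31531 + b(15)/(-42928) = 7568/31531 + 3/(-42928) = 7568*(1/31531) + 3*(-1/42928) = 7568/31531 - 3/42928 = 324784511/1353562768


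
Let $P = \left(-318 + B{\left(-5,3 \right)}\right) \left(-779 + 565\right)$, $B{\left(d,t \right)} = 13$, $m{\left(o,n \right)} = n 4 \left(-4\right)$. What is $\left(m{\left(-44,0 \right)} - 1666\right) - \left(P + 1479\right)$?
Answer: $-68415$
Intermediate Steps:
$m{\left(o,n \right)} = - 16 n$ ($m{\left(o,n \right)} = 4 n \left(-4\right) = - 16 n$)
$P = 65270$ ($P = \left(-318 + 13\right) \left(-779 + 565\right) = \left(-305\right) \left(-214\right) = 65270$)
$\left(m{\left(-44,0 \right)} - 1666\right) - \left(P + 1479\right) = \left(\left(-16\right) 0 - 1666\right) - \left(65270 + 1479\right) = \left(0 - 1666\right) - 66749 = -1666 - 66749 = -68415$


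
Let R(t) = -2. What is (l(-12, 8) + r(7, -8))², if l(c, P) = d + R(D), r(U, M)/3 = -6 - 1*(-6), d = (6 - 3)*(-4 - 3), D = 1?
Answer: 529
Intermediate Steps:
d = -21 (d = 3*(-7) = -21)
r(U, M) = 0 (r(U, M) = 3*(-6 - 1*(-6)) = 3*(-6 + 6) = 3*0 = 0)
l(c, P) = -23 (l(c, P) = -21 - 2 = -23)
(l(-12, 8) + r(7, -8))² = (-23 + 0)² = (-23)² = 529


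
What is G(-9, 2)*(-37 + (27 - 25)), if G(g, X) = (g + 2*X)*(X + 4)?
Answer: 1050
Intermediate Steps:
G(g, X) = (4 + X)*(g + 2*X) (G(g, X) = (g + 2*X)*(4 + X) = (4 + X)*(g + 2*X))
G(-9, 2)*(-37 + (27 - 25)) = (2*2**2 + 4*(-9) + 8*2 + 2*(-9))*(-37 + (27 - 25)) = (2*4 - 36 + 16 - 18)*(-37 + 2) = (8 - 36 + 16 - 18)*(-35) = -30*(-35) = 1050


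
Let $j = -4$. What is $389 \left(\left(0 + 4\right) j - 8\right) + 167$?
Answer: $-9169$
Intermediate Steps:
$389 \left(\left(0 + 4\right) j - 8\right) + 167 = 389 \left(\left(0 + 4\right) \left(-4\right) - 8\right) + 167 = 389 \left(4 \left(-4\right) - 8\right) + 167 = 389 \left(-16 - 8\right) + 167 = 389 \left(-24\right) + 167 = -9336 + 167 = -9169$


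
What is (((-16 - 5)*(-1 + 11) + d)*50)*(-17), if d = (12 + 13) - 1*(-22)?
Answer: 138550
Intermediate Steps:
d = 47 (d = 25 + 22 = 47)
(((-16 - 5)*(-1 + 11) + d)*50)*(-17) = (((-16 - 5)*(-1 + 11) + 47)*50)*(-17) = ((-21*10 + 47)*50)*(-17) = ((-210 + 47)*50)*(-17) = -163*50*(-17) = -8150*(-17) = 138550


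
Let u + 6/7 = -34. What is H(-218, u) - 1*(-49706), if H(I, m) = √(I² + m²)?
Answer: 49706 + 2*√597053/7 ≈ 49927.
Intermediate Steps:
u = -244/7 (u = -6/7 - 34 = -244/7 ≈ -34.857)
H(-218, u) - 1*(-49706) = √((-218)² + (-244/7)²) - 1*(-49706) = √(47524 + 59536/49) + 49706 = √(2388212/49) + 49706 = 2*√597053/7 + 49706 = 49706 + 2*√597053/7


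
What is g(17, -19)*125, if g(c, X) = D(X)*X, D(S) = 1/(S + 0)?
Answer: 125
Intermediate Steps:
D(S) = 1/S
g(c, X) = 1 (g(c, X) = X/X = 1)
g(17, -19)*125 = 1*125 = 125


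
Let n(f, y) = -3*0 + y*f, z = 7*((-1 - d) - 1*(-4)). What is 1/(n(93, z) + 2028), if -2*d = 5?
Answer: 2/11217 ≈ 0.00017830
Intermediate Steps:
d = -5/2 (d = -½*5 = -5/2 ≈ -2.5000)
z = 77/2 (z = 7*((-1 - 1*(-5/2)) - 1*(-4)) = 7*((-1 + 5/2) + 4) = 7*(3/2 + 4) = 7*(11/2) = 77/2 ≈ 38.500)
n(f, y) = f*y (n(f, y) = 0 + f*y = f*y)
1/(n(93, z) + 2028) = 1/(93*(77/2) + 2028) = 1/(7161/2 + 2028) = 1/(11217/2) = 2/11217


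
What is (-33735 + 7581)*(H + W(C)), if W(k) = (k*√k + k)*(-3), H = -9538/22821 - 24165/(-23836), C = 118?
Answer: 837966306507393/90660226 + 9258516*√118 ≈ 1.0982e+8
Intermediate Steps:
H = 324121697/543961356 (H = -9538*1/22821 - 24165*(-1/23836) = -9538/22821 + 24165/23836 = 324121697/543961356 ≈ 0.59585)
W(k) = -3*k - 3*k^(3/2) (W(k) = (k^(3/2) + k)*(-3) = (k + k^(3/2))*(-3) = -3*k - 3*k^(3/2))
(-33735 + 7581)*(H + W(C)) = (-33735 + 7581)*(324121697/543961356 + (-3*118 - 354*√118)) = -26154*(324121697/543961356 + (-354 - 354*√118)) = -26154*(-192238198327/543961356 - 354*√118) = 837966306507393/90660226 + 9258516*√118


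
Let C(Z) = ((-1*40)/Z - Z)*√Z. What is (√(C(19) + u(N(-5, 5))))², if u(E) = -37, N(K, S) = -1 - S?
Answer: -37 - 401*√19/19 ≈ -129.00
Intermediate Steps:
C(Z) = √Z*(-Z - 40/Z) (C(Z) = (-40/Z - Z)*√Z = (-Z - 40/Z)*√Z = √Z*(-Z - 40/Z))
(√(C(19) + u(N(-5, 5))))² = (√((-40 - 1*19²)/√19 - 37))² = (√((√19/19)*(-40 - 1*361) - 37))² = (√((√19/19)*(-40 - 361) - 37))² = (√((√19/19)*(-401) - 37))² = (√(-401*√19/19 - 37))² = (√(-37 - 401*√19/19))² = -37 - 401*√19/19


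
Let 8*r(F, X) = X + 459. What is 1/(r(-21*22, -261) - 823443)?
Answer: -4/3293673 ≈ -1.2145e-6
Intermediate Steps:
r(F, X) = 459/8 + X/8 (r(F, X) = (X + 459)/8 = (459 + X)/8 = 459/8 + X/8)
1/(r(-21*22, -261) - 823443) = 1/((459/8 + (1/8)*(-261)) - 823443) = 1/((459/8 - 261/8) - 823443) = 1/(99/4 - 823443) = 1/(-3293673/4) = -4/3293673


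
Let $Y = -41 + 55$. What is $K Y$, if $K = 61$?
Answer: $854$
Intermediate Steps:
$Y = 14$
$K Y = 61 \cdot 14 = 854$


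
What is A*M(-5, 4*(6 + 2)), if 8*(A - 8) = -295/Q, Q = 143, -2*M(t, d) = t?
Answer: 44285/2288 ≈ 19.355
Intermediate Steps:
M(t, d) = -t/2
A = 8857/1144 (A = 8 + (-295/143)/8 = 8 + (-295*1/143)/8 = 8 + (⅛)*(-295/143) = 8 - 295/1144 = 8857/1144 ≈ 7.7421)
A*M(-5, 4*(6 + 2)) = 8857*(-½*(-5))/1144 = (8857/1144)*(5/2) = 44285/2288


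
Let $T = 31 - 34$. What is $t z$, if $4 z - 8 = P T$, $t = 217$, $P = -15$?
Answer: $\frac{11501}{4} \approx 2875.3$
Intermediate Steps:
$T = -3$
$z = \frac{53}{4}$ ($z = 2 + \frac{\left(-15\right) \left(-3\right)}{4} = 2 + \frac{1}{4} \cdot 45 = 2 + \frac{45}{4} = \frac{53}{4} \approx 13.25$)
$t z = 217 \cdot \frac{53}{4} = \frac{11501}{4}$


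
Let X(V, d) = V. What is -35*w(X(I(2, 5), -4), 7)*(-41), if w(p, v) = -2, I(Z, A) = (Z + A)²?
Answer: -2870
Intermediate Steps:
I(Z, A) = (A + Z)²
-35*w(X(I(2, 5), -4), 7)*(-41) = -35*(-2)*(-41) = 70*(-41) = -2870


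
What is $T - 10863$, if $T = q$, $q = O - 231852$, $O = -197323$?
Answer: $-440038$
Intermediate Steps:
$q = -429175$ ($q = -197323 - 231852 = -429175$)
$T = -429175$
$T - 10863 = -429175 - 10863 = -440038$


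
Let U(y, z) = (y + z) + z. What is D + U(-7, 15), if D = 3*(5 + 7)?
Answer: 59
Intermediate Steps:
U(y, z) = y + 2*z
D = 36 (D = 3*12 = 36)
D + U(-7, 15) = 36 + (-7 + 2*15) = 36 + (-7 + 30) = 36 + 23 = 59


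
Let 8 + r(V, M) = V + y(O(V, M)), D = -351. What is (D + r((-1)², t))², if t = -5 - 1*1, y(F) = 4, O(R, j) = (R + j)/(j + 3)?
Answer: 125316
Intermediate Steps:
O(R, j) = (R + j)/(3 + j)
t = -6 (t = -5 - 1 = -6)
r(V, M) = -4 + V (r(V, M) = -8 + (V + 4) = -8 + (4 + V) = -4 + V)
(D + r((-1)², t))² = (-351 + (-4 + (-1)²))² = (-351 + (-4 + 1))² = (-351 - 3)² = (-354)² = 125316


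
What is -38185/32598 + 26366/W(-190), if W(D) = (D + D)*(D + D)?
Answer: -1163608783/1176787800 ≈ -0.98880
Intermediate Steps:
W(D) = 4*D² (W(D) = (2*D)*(2*D) = 4*D²)
-38185/32598 + 26366/W(-190) = -38185/32598 + 26366/((4*(-190)²)) = -38185*1/32598 + 26366/((4*36100)) = -38185/32598 + 26366/144400 = -38185/32598 + 26366*(1/144400) = -38185/32598 + 13183/72200 = -1163608783/1176787800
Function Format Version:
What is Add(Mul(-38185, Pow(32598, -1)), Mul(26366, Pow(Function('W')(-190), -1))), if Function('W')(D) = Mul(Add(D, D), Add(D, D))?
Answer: Rational(-1163608783, 1176787800) ≈ -0.98880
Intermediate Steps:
Function('W')(D) = Mul(4, Pow(D, 2)) (Function('W')(D) = Mul(Mul(2, D), Mul(2, D)) = Mul(4, Pow(D, 2)))
Add(Mul(-38185, Pow(32598, -1)), Mul(26366, Pow(Function('W')(-190), -1))) = Add(Mul(-38185, Pow(32598, -1)), Mul(26366, Pow(Mul(4, Pow(-190, 2)), -1))) = Add(Mul(-38185, Rational(1, 32598)), Mul(26366, Pow(Mul(4, 36100), -1))) = Add(Rational(-38185, 32598), Mul(26366, Pow(144400, -1))) = Add(Rational(-38185, 32598), Mul(26366, Rational(1, 144400))) = Add(Rational(-38185, 32598), Rational(13183, 72200)) = Rational(-1163608783, 1176787800)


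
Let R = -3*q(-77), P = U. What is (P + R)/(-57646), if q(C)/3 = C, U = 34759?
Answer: -17726/28823 ≈ -0.61500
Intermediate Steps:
q(C) = 3*C
P = 34759
R = 693 (R = -9*(-77) = -3*(-231) = 693)
(P + R)/(-57646) = (34759 + 693)/(-57646) = 35452*(-1/57646) = -17726/28823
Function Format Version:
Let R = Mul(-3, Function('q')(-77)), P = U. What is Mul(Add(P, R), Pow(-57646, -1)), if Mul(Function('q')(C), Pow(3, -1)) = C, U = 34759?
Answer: Rational(-17726, 28823) ≈ -0.61500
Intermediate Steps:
Function('q')(C) = Mul(3, C)
P = 34759
R = 693 (R = Mul(-3, Mul(3, -77)) = Mul(-3, -231) = 693)
Mul(Add(P, R), Pow(-57646, -1)) = Mul(Add(34759, 693), Pow(-57646, -1)) = Mul(35452, Rational(-1, 57646)) = Rational(-17726, 28823)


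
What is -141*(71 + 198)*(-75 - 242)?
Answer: 12023493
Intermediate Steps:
-141*(71 + 198)*(-75 - 242) = -37929*(-317) = -141*(-85273) = 12023493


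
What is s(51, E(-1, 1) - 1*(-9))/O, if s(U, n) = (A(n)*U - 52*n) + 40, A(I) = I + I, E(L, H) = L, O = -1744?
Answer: -55/218 ≈ -0.25229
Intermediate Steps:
A(I) = 2*I
s(U, n) = 40 - 52*n + 2*U*n (s(U, n) = ((2*n)*U - 52*n) + 40 = (2*U*n - 52*n) + 40 = (-52*n + 2*U*n) + 40 = 40 - 52*n + 2*U*n)
s(51, E(-1, 1) - 1*(-9))/O = (40 - 52*(-1 - 1*(-9)) + 2*51*(-1 - 1*(-9)))/(-1744) = (40 - 52*(-1 + 9) + 2*51*(-1 + 9))*(-1/1744) = (40 - 52*8 + 2*51*8)*(-1/1744) = (40 - 416 + 816)*(-1/1744) = 440*(-1/1744) = -55/218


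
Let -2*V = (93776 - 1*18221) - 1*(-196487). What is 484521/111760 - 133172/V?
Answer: 80788333661/15201706960 ≈ 5.3144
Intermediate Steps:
V = -136021 (V = -((93776 - 1*18221) - 1*(-196487))/2 = -((93776 - 18221) + 196487)/2 = -(75555 + 196487)/2 = -½*272042 = -136021)
484521/111760 - 133172/V = 484521/111760 - 133172/(-136021) = 484521*(1/111760) - 133172*(-1/136021) = 484521/111760 + 133172/136021 = 80788333661/15201706960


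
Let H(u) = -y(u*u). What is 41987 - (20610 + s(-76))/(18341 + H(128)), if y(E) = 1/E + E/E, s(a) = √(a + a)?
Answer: 1401780392277/33386951 - 32768*I*√38/300482559 ≈ 41986.0 - 0.00067224*I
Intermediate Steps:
s(a) = √2*√a (s(a) = √(2*a) = √2*√a)
y(E) = 1 + 1/E (y(E) = 1/E + 1 = 1 + 1/E)
H(u) = -(1 + u²)/u² (H(u) = -(1 + u*u)/(u*u) = -(1 + u²)/(u²) = -(1 + u²)/u²)
41987 - (20610 + s(-76))/(18341 + H(128)) = 41987 - (20610 + √2*√(-76))/(18341 + (-1 - 1/128²)) = 41987 - (20610 + √2*(2*I*√19))/(18341 + (-1 - 1*1/16384)) = 41987 - (20610 + 2*I*√38)/(18341 + (-1 - 1/16384)) = 41987 - (20610 + 2*I*√38)/(18341 - 16385/16384) = 41987 - (20610 + 2*I*√38)/300482559/16384 = 41987 - (20610 + 2*I*√38)*16384/300482559 = 41987 - (37519360/33386951 + 32768*I*√38/300482559) = 41987 + (-37519360/33386951 - 32768*I*√38/300482559) = 1401780392277/33386951 - 32768*I*√38/300482559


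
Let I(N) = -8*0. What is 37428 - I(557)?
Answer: 37428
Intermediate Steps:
I(N) = 0
37428 - I(557) = 37428 - 1*0 = 37428 + 0 = 37428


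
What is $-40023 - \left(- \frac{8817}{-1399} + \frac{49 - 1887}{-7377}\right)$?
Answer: $- \frac{413121904100}{10320423} \approx -40030.0$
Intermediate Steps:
$-40023 - \left(- \frac{8817}{-1399} + \frac{49 - 1887}{-7377}\right) = -40023 - \left(\left(-8817\right) \left(- \frac{1}{1399}\right) + \left(49 - 1887\right) \left(- \frac{1}{7377}\right)\right) = -40023 - \left(\frac{8817}{1399} - - \frac{1838}{7377}\right) = -40023 - \left(\frac{8817}{1399} + \frac{1838}{7377}\right) = -40023 - \frac{67614371}{10320423} = - \frac{413121904100}{10320423}$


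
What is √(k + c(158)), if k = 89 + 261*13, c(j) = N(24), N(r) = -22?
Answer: 2*√865 ≈ 58.822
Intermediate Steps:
c(j) = -22
k = 3482 (k = 89 + 3393 = 3482)
√(k + c(158)) = √(3482 - 22) = √3460 = 2*√865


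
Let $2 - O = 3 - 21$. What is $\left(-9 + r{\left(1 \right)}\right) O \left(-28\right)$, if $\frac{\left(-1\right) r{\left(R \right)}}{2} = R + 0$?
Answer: $6160$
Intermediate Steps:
$r{\left(R \right)} = - 2 R$ ($r{\left(R \right)} = - 2 \left(R + 0\right) = - 2 R$)
$O = 20$ ($O = 2 - \left(3 - 21\right) = 2 - -18 = 2 + 18 = 20$)
$\left(-9 + r{\left(1 \right)}\right) O \left(-28\right) = \left(-9 - 2\right) 20 \left(-28\right) = \left(-11\right) 20 \left(-28\right) = \left(-220\right) \left(-28\right) = 6160$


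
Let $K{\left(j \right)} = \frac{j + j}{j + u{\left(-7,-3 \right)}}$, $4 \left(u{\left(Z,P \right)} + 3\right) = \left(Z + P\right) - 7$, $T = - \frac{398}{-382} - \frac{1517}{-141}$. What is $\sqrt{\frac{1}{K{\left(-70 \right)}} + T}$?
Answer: $\frac{\sqrt{175597024165815}}{3770340} \approx 3.5146$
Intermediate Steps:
$T = \frac{317806}{26931}$ ($T = \left(-398\right) \left(- \frac{1}{382}\right) - - \frac{1517}{141} = \frac{199}{191} + \frac{1517}{141} = \frac{317806}{26931} \approx 11.801$)
$u{\left(Z,P \right)} = - \frac{19}{4} + \frac{P}{4} + \frac{Z}{4}$ ($u{\left(Z,P \right)} = -3 + \frac{\left(Z + P\right) - 7}{4} = -3 + \frac{\left(P + Z\right) - 7}{4} = -3 + \frac{-7 + P + Z}{4} = -3 + \left(- \frac{7}{4} + \frac{P}{4} + \frac{Z}{4}\right) = - \frac{19}{4} + \frac{P}{4} + \frac{Z}{4}$)
$K{\left(j \right)} = \frac{2 j}{- \frac{29}{4} + j}$ ($K{\left(j \right)} = \frac{j + j}{j + \left(- \frac{19}{4} + \frac{1}{4} \left(-3\right) + \frac{1}{4} \left(-7\right)\right)} = \frac{2 j}{j - \frac{29}{4}} = \frac{2 j}{- \frac{29}{4} + j}$)
$\sqrt{\frac{1}{K{\left(-70 \right)}} + T} = \sqrt{\frac{1}{8 \left(-70\right) \frac{1}{-29 + 4 \left(-70\right)}} + \frac{317806}{26931}} = \sqrt{\frac{1}{8 \left(-70\right) \frac{1}{-29 - 280}} + \frac{317806}{26931}} = \sqrt{\frac{1}{8 \left(-70\right) \frac{1}{-309}} + \frac{317806}{26931}} = \sqrt{\frac{1}{8 \left(-70\right) \left(- \frac{1}{309}\right)} + \frac{317806}{26931}} = \sqrt{\frac{1}{\frac{560}{309}} + \frac{317806}{26931}} = \sqrt{\frac{309}{560} + \frac{317806}{26931}} = \sqrt{\frac{186293039}{15081360}} = \frac{\sqrt{175597024165815}}{3770340}$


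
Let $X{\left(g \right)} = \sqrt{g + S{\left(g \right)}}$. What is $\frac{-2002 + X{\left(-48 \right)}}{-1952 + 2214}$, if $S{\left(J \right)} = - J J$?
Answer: $- \frac{1001}{131} + \frac{14 i \sqrt{3}}{131} \approx -7.6412 + 0.1851 i$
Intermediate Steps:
$S{\left(J \right)} = - J^{2}$
$X{\left(g \right)} = \sqrt{g - g^{2}}$
$\frac{-2002 + X{\left(-48 \right)}}{-1952 + 2214} = \frac{-2002 + \sqrt{- 48 \left(1 - -48\right)}}{-1952 + 2214} = \frac{-2002 + \sqrt{- 48 \left(1 + 48\right)}}{262} = \left(-2002 + \sqrt{\left(-48\right) 49}\right) \frac{1}{262} = \left(-2002 + \sqrt{-2352}\right) \frac{1}{262} = \left(-2002 + 28 i \sqrt{3}\right) \frac{1}{262} = - \frac{1001}{131} + \frac{14 i \sqrt{3}}{131}$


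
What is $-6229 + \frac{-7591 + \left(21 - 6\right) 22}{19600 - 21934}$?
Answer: $- \frac{14531225}{2334} \approx -6225.9$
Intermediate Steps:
$-6229 + \frac{-7591 + \left(21 - 6\right) 22}{19600 - 21934} = -6229 + \frac{-7591 + 15 \cdot 22}{-2334} = -6229 + \left(-7591 + 330\right) \left(- \frac{1}{2334}\right) = -6229 - - \frac{7261}{2334} = -6229 + \frac{7261}{2334} = - \frac{14531225}{2334}$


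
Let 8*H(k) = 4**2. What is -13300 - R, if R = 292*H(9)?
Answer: -13884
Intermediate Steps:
H(k) = 2 (H(k) = (1/8)*4**2 = (1/8)*16 = 2)
R = 584 (R = 292*2 = 584)
-13300 - R = -13300 - 1*584 = -13300 - 584 = -13884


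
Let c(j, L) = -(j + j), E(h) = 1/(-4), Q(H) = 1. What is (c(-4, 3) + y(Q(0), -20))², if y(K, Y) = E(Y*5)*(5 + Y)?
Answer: 2209/16 ≈ 138.06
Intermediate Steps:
E(h) = -¼
c(j, L) = -2*j
y(K, Y) = -5/4 - Y/4 (y(K, Y) = -(5 + Y)/4 = -5/4 - Y/4)
(c(-4, 3) + y(Q(0), -20))² = (-2*(-4) + (-5/4 - ¼*(-20)))² = (8 + (-5/4 + 5))² = (8 + 15/4)² = (47/4)² = 2209/16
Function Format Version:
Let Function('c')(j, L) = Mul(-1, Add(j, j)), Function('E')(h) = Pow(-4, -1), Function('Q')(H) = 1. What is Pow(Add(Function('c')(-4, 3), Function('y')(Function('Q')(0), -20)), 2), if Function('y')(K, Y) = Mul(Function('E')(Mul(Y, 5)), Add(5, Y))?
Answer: Rational(2209, 16) ≈ 138.06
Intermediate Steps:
Function('E')(h) = Rational(-1, 4)
Function('c')(j, L) = Mul(-2, j) (Function('c')(j, L) = Mul(-1, Mul(2, j)) = Mul(-2, j))
Function('y')(K, Y) = Add(Rational(-5, 4), Mul(Rational(-1, 4), Y)) (Function('y')(K, Y) = Mul(Rational(-1, 4), Add(5, Y)) = Add(Rational(-5, 4), Mul(Rational(-1, 4), Y)))
Pow(Add(Function('c')(-4, 3), Function('y')(Function('Q')(0), -20)), 2) = Pow(Add(Mul(-2, -4), Add(Rational(-5, 4), Mul(Rational(-1, 4), -20))), 2) = Pow(Add(8, Add(Rational(-5, 4), 5)), 2) = Pow(Add(8, Rational(15, 4)), 2) = Pow(Rational(47, 4), 2) = Rational(2209, 16)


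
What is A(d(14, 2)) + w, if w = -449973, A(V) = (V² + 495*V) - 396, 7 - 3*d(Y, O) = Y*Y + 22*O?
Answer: -4345037/9 ≈ -4.8278e+5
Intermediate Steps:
d(Y, O) = 7/3 - 22*O/3 - Y²/3 (d(Y, O) = 7/3 - (Y*Y + 22*O)/3 = 7/3 - (Y² + 22*O)/3 = 7/3 + (-22*O/3 - Y²/3) = 7/3 - 22*O/3 - Y²/3)
A(V) = -396 + V² + 495*V
A(d(14, 2)) + w = (-396 + (7/3 - 22/3*2 - ⅓*14²)² + 495*(7/3 - 22/3*2 - ⅓*14²)) - 449973 = (-396 + (7/3 - 44/3 - ⅓*196)² + 495*(7/3 - 44/3 - ⅓*196)) - 449973 = (-396 + (7/3 - 44/3 - 196/3)² + 495*(7/3 - 44/3 - 196/3)) - 449973 = (-396 + (-233/3)² + 495*(-233/3)) - 449973 = (-396 + 54289/9 - 38445) - 449973 = -295280/9 - 449973 = -4345037/9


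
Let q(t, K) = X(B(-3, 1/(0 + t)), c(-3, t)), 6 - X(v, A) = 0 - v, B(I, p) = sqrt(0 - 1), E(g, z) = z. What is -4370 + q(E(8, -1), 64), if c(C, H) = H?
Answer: -4364 + I ≈ -4364.0 + 1.0*I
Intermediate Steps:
B(I, p) = I (B(I, p) = sqrt(-1) = I)
X(v, A) = 6 + v (X(v, A) = 6 - (0 - v) = 6 - (-1)*v = 6 + v)
q(t, K) = 6 + I
-4370 + q(E(8, -1), 64) = -4370 + (6 + I) = -4364 + I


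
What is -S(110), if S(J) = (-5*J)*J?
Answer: 60500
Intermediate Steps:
S(J) = -5*J²
-S(110) = -(-5)*110² = -(-5)*12100 = -1*(-60500) = 60500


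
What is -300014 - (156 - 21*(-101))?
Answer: -302291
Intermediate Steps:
-300014 - (156 - 21*(-101)) = -300014 - (156 + 2121) = -300014 - 1*2277 = -300014 - 2277 = -302291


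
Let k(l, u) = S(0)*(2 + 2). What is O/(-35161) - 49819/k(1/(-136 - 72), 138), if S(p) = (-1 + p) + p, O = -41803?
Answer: 1751853071/140644 ≈ 12456.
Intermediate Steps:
S(p) = -1 + 2*p
k(l, u) = -4 (k(l, u) = (-1 + 2*0)*(2 + 2) = (-1 + 0)*4 = -1*4 = -4)
O/(-35161) - 49819/k(1/(-136 - 72), 138) = -41803/(-35161) - 49819/(-4) = -41803*(-1/35161) - 49819*(-¼) = 41803/35161 + 49819/4 = 1751853071/140644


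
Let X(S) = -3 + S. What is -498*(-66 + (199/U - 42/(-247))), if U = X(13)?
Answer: 28248303/1235 ≈ 22873.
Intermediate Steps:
U = 10 (U = -3 + 13 = 10)
-498*(-66 + (199/U - 42/(-247))) = -498*(-66 + (199/10 - 42/(-247))) = -498*(-66 + (199*(⅒) - 42*(-1/247))) = -498*(-66 + (199/10 + 42/247)) = -498*(-66 + 49573/2470) = -498*(-113447/2470) = 28248303/1235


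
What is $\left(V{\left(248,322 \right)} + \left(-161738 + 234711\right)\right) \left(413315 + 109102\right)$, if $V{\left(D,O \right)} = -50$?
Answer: $38096214891$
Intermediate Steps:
$\left(V{\left(248,322 \right)} + \left(-161738 + 234711\right)\right) \left(413315 + 109102\right) = \left(-50 + \left(-161738 + 234711\right)\right) \left(413315 + 109102\right) = \left(-50 + 72973\right) 522417 = 72923 \cdot 522417 = 38096214891$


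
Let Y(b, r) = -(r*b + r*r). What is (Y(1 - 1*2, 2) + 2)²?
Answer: 0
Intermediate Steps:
Y(b, r) = -r² - b*r (Y(b, r) = -(b*r + r²) = -(r² + b*r) = -r² - b*r)
(Y(1 - 1*2, 2) + 2)² = (-1*2*((1 - 1*2) + 2) + 2)² = (-1*2*((1 - 2) + 2) + 2)² = (-1*2*(-1 + 2) + 2)² = (-1*2*1 + 2)² = (-2 + 2)² = 0² = 0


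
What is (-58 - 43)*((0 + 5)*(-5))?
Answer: 2525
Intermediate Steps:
(-58 - 43)*((0 + 5)*(-5)) = -505*(-5) = -101*(-25) = 2525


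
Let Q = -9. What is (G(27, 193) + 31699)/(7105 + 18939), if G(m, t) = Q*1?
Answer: 15845/13022 ≈ 1.2168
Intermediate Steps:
G(m, t) = -9 (G(m, t) = -9*1 = -9)
(G(27, 193) + 31699)/(7105 + 18939) = (-9 + 31699)/(7105 + 18939) = 31690/26044 = 31690*(1/26044) = 15845/13022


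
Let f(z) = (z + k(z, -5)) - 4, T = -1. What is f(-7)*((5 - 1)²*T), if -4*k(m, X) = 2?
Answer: 184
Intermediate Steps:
k(m, X) = -½ (k(m, X) = -¼*2 = -½)
f(z) = -9/2 + z (f(z) = (z - ½) - 4 = (-½ + z) - 4 = -9/2 + z)
f(-7)*((5 - 1)²*T) = (-9/2 - 7)*((5 - 1)²*(-1)) = -23*4²*(-1)/2 = -184*(-1) = -23/2*(-16) = 184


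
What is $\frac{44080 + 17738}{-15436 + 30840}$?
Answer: $\frac{30909}{7702} \approx 4.0131$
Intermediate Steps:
$\frac{44080 + 17738}{-15436 + 30840} = \frac{61818}{15404} = 61818 \cdot \frac{1}{15404} = \frac{30909}{7702}$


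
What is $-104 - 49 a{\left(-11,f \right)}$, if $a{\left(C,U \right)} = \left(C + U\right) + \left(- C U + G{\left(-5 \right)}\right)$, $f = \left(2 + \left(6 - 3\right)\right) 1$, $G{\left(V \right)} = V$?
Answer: $-2260$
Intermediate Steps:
$f = 5$ ($f = \left(2 + \left(6 - 3\right)\right) 1 = \left(2 + 3\right) 1 = 5 \cdot 1 = 5$)
$a{\left(C,U \right)} = -5 + C + U - C U$ ($a{\left(C,U \right)} = \left(C + U\right) + \left(- C U - 5\right) = \left(C + U\right) - \left(5 + C U\right) = -5 + C + U - C U$)
$-104 - 49 a{\left(-11,f \right)} = -104 - 49 \left(-5 - 11 + 5 - \left(-11\right) 5\right) = -104 - 49 \left(-5 - 11 + 5 + 55\right) = -104 - 2156 = -2260$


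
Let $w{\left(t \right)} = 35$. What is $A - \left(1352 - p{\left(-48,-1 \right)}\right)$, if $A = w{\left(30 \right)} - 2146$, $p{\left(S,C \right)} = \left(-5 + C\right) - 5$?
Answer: $-3474$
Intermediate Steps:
$p{\left(S,C \right)} = -10 + C$
$A = -2111$ ($A = 35 - 2146 = -2111$)
$A - \left(1352 - p{\left(-48,-1 \right)}\right) = -2111 - \left(1352 - \left(-10 - 1\right)\right) = -2111 - \left(1352 - -11\right) = -2111 - \left(1352 + 11\right) = -2111 - 1363 = -3474$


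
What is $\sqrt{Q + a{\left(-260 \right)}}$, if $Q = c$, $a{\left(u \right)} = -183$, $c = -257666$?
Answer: $i \sqrt{257849} \approx 507.79 i$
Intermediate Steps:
$Q = -257666$
$\sqrt{Q + a{\left(-260 \right)}} = \sqrt{-257666 - 183} = \sqrt{-257849} = i \sqrt{257849}$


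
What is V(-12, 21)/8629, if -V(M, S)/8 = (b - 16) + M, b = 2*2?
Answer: 192/8629 ≈ 0.022251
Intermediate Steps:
b = 4
V(M, S) = 96 - 8*M (V(M, S) = -8*((4 - 16) + M) = -8*(-12 + M) = 96 - 8*M)
V(-12, 21)/8629 = (96 - 8*(-12))/8629 = (96 + 96)*(1/8629) = 192*(1/8629) = 192/8629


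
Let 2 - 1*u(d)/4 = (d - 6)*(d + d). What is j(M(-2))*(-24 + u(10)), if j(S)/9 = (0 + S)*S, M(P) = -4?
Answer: -48384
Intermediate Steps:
u(d) = 8 - 8*d*(-6 + d) (u(d) = 8 - 4*(d - 6)*(d + d) = 8 - 4*(-6 + d)*2*d = 8 - 8*d*(-6 + d))
j(S) = 9*S² (j(S) = 9*((0 + S)*S) = 9*(S*S) = 9*S²)
j(M(-2))*(-24 + u(10)) = (9*(-4)²)*(-24 + (8 - 8*10² + 48*10)) = (9*16)*(-24 + (8 - 8*100 + 480)) = 144*(-24 + (8 - 800 + 480)) = 144*(-24 - 312) = 144*(-336) = -48384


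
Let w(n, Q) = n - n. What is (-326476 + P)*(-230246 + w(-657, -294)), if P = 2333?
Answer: 74632629178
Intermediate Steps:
w(n, Q) = 0
(-326476 + P)*(-230246 + w(-657, -294)) = (-326476 + 2333)*(-230246 + 0) = -324143*(-230246) = 74632629178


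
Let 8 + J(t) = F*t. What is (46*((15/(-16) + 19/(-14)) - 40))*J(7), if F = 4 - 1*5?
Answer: 1634265/56 ≈ 29183.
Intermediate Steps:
F = -1 (F = 4 - 5 = -1)
J(t) = -8 - t
(46*((15/(-16) + 19/(-14)) - 40))*J(7) = (46*((15/(-16) + 19/(-14)) - 40))*(-8 - 1*7) = (46*((15*(-1/16) + 19*(-1/14)) - 40))*(-8 - 7) = (46*((-15/16 - 19/14) - 40))*(-15) = (46*(-257/112 - 40))*(-15) = (46*(-4737/112))*(-15) = -108951/56*(-15) = 1634265/56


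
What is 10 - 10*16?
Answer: -150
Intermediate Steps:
10 - 10*16 = 10 - 160 = -150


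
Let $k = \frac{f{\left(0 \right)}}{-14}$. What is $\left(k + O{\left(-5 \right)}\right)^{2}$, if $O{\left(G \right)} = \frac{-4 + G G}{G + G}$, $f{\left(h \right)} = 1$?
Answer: $\frac{5776}{1225} \approx 4.7151$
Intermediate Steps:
$O{\left(G \right)} = \frac{-4 + G^{2}}{2 G}$
$k = - \frac{1}{14}$ ($k = 1 \frac{1}{-14} = 1 \left(- \frac{1}{14}\right) = - \frac{1}{14} \approx -0.071429$)
$\left(k + O{\left(-5 \right)}\right)^{2} = \left(- \frac{1}{14} + \left(\frac{1}{2} \left(-5\right) - \frac{2}{-5}\right)\right)^{2} = \left(- \frac{1}{14} - \frac{21}{10}\right)^{2} = \left(- \frac{76}{35}\right)^{2} = \frac{5776}{1225}$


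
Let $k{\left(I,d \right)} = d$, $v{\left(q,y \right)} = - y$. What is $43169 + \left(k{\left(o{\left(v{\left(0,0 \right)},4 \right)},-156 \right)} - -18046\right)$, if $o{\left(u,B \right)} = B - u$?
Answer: $61059$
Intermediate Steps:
$43169 + \left(k{\left(o{\left(v{\left(0,0 \right)},4 \right)},-156 \right)} - -18046\right) = 43169 - -17890 = 43169 + \left(-156 + 18046\right) = 43169 + 17890 = 61059$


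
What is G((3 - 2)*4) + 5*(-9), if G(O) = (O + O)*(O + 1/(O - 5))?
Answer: -21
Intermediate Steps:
G(O) = 2*O*(O + 1/(-5 + O)) (G(O) = (2*O)*(O + 1/(-5 + O)) = 2*O*(O + 1/(-5 + O)))
G((3 - 2)*4) + 5*(-9) = 2*((3 - 2)*4)*(1 + ((3 - 2)*4)² - 5*(3 - 2)*4)/(-5 + (3 - 2)*4) + 5*(-9) = 2*(1*4)*(1 + (1*4)² - 5*4)/(-5 + 1*4) - 45 = 2*4*(1 + 4² - 5*4)/(-5 + 4) - 45 = 2*4*(1 + 16 - 20)/(-1) - 45 = 2*4*(-1)*(-3) - 45 = 24 - 45 = -21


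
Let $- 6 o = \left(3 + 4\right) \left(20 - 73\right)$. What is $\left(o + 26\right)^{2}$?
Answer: $\frac{277729}{36} \approx 7714.7$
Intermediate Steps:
$o = \frac{371}{6}$ ($o = - \frac{\left(3 + 4\right) \left(20 - 73\right)}{6} = - \frac{7 \left(-53\right)}{6} = \left(- \frac{1}{6}\right) \left(-371\right) = \frac{371}{6} \approx 61.833$)
$\left(o + 26\right)^{2} = \left(\frac{371}{6} + 26\right)^{2} = \left(\frac{527}{6}\right)^{2} = \frac{277729}{36}$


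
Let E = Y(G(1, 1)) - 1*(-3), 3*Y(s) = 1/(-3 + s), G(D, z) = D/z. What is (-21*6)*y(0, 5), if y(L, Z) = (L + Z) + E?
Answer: -987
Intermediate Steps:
Y(s) = 1/(3*(-3 + s))
E = 17/6 (E = 1/(3*(-3 + 1/1)) - 1*(-3) = 1/(3*(-3 + 1*1)) + 3 = 1/(3*(-3 + 1)) + 3 = (⅓)/(-2) + 3 = (⅓)*(-½) + 3 = -⅙ + 3 = 17/6 ≈ 2.8333)
y(L, Z) = 17/6 + L + Z (y(L, Z) = (L + Z) + 17/6 = 17/6 + L + Z)
(-21*6)*y(0, 5) = (-21*6)*(17/6 + 0 + 5) = -126*47/6 = -987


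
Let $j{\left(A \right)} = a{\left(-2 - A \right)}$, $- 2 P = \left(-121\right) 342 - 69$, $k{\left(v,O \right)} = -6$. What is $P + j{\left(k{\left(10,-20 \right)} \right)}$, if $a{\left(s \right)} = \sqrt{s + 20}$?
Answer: $\frac{41451}{2} + 2 \sqrt{6} \approx 20730.0$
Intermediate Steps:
$P = \frac{41451}{2}$ ($P = - \frac{\left(-121\right) 342 - 69}{2} = - \frac{-41382 - 69}{2} = \left(- \frac{1}{2}\right) \left(-41451\right) = \frac{41451}{2} \approx 20726.0$)
$a{\left(s \right)} = \sqrt{20 + s}$
$j{\left(A \right)} = \sqrt{18 - A}$ ($j{\left(A \right)} = \sqrt{20 - \left(2 + A\right)} = \sqrt{18 - A}$)
$P + j{\left(k{\left(10,-20 \right)} \right)} = \frac{41451}{2} + \sqrt{18 - -6} = \frac{41451}{2} + \sqrt{18 + 6} = \frac{41451}{2} + \sqrt{24} = \frac{41451}{2} + 2 \sqrt{6}$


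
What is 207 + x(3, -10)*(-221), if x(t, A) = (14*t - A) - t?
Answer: -10622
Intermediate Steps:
x(t, A) = -A + 13*t (x(t, A) = (-A + 14*t) - t = -A + 13*t)
207 + x(3, -10)*(-221) = 207 + (-1*(-10) + 13*3)*(-221) = 207 + (10 + 39)*(-221) = 207 + 49*(-221) = 207 - 10829 = -10622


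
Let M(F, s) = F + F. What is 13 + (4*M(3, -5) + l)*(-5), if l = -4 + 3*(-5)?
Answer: -12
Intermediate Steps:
M(F, s) = 2*F
l = -19 (l = -4 - 15 = -19)
13 + (4*M(3, -5) + l)*(-5) = 13 + (4*(2*3) - 19)*(-5) = 13 + (4*6 - 19)*(-5) = 13 + (24 - 19)*(-5) = 13 + 5*(-5) = 13 - 25 = -12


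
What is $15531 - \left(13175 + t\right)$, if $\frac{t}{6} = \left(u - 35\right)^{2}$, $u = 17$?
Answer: $412$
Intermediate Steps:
$t = 1944$ ($t = 6 \left(17 - 35\right)^{2} = 6 \left(-18\right)^{2} = 6 \cdot 324 = 1944$)
$15531 - \left(13175 + t\right) = 15531 + \left(-14884 + \left(1709 - 1944\right)\right) = 15531 - 15119 = 412$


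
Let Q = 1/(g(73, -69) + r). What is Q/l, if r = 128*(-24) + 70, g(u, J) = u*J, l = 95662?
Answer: -1/769026818 ≈ -1.3003e-9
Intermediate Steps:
g(u, J) = J*u
r = -3002 (r = -3072 + 70 = -3002)
Q = -1/8039 (Q = 1/(-69*73 - 3002) = 1/(-5037 - 3002) = 1/(-8039) = -1/8039 ≈ -0.00012439)
Q/l = -1/8039/95662 = -1/8039*1/95662 = -1/769026818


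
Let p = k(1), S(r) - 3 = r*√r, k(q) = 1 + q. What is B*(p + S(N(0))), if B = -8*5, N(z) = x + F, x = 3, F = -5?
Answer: -200 + 80*I*√2 ≈ -200.0 + 113.14*I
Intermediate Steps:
N(z) = -2 (N(z) = 3 - 5 = -2)
S(r) = 3 + r^(3/2) (S(r) = 3 + r*√r = 3 + r^(3/2))
p = 2 (p = 1 + 1 = 2)
B = -40
B*(p + S(N(0))) = -40*(2 + (3 + (-2)^(3/2))) = -40*(2 + (3 - 2*I*√2)) = -40*(5 - 2*I*√2) = -200 + 80*I*√2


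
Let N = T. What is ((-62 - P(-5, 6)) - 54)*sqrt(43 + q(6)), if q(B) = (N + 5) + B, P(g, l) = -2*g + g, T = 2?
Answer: -242*sqrt(14) ≈ -905.48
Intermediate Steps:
P(g, l) = -g
N = 2
q(B) = 7 + B (q(B) = (2 + 5) + B = 7 + B)
((-62 - P(-5, 6)) - 54)*sqrt(43 + q(6)) = ((-62 - (-1)*(-5)) - 54)*sqrt(43 + (7 + 6)) = ((-62 - 1*5) - 54)*sqrt(43 + 13) = ((-62 - 5) - 54)*sqrt(56) = (-67 - 54)*(2*sqrt(14)) = -242*sqrt(14)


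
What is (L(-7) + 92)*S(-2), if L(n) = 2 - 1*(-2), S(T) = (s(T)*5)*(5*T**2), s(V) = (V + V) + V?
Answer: -57600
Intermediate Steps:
s(V) = 3*V (s(V) = 2*V + V = 3*V)
S(T) = 75*T**3 (S(T) = ((3*T)*5)*(5*T**2) = (15*T)*(5*T**2) = 75*T**3)
L(n) = 4 (L(n) = 2 + 2 = 4)
(L(-7) + 92)*S(-2) = (4 + 92)*(75*(-2)**3) = 96*(75*(-8)) = 96*(-600) = -57600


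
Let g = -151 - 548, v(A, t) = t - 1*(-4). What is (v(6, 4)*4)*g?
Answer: -22368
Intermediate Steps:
v(A, t) = 4 + t (v(A, t) = t + 4 = 4 + t)
g = -699
(v(6, 4)*4)*g = ((4 + 4)*4)*(-699) = (8*4)*(-699) = 32*(-699) = -22368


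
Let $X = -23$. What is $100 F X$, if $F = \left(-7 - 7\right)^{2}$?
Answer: $-450800$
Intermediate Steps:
$F = 196$ ($F = \left(-14\right)^{2} = 196$)
$100 F X = 100 \cdot 196 \left(-23\right) = 19600 \left(-23\right) = -450800$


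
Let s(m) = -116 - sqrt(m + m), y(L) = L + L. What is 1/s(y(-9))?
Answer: -29/3373 + 3*I/6746 ≈ -0.0085977 + 0.00044471*I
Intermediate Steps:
y(L) = 2*L
s(m) = -116 - sqrt(2)*sqrt(m) (s(m) = -116 - sqrt(2*m) = -116 - sqrt(2)*sqrt(m))
1/s(y(-9)) = 1/(-116 - sqrt(2)*sqrt(2*(-9))) = 1/(-116 - sqrt(2)*sqrt(-18)) = 1/(-116 - sqrt(2)*3*I*sqrt(2)) = 1/(-116 - 6*I) = (-116 + 6*I)/13492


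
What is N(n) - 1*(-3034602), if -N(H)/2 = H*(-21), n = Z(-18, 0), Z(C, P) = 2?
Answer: 3034686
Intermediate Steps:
n = 2
N(H) = 42*H (N(H) = -2*H*(-21) = -(-42)*H = 42*H)
N(n) - 1*(-3034602) = 42*2 - 1*(-3034602) = 84 + 3034602 = 3034686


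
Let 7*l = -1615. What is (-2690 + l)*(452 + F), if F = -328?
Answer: -2535180/7 ≈ -3.6217e+5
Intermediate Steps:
l = -1615/7 (l = (⅐)*(-1615) = -1615/7 ≈ -230.71)
(-2690 + l)*(452 + F) = (-2690 - 1615/7)*(452 - 328) = -20445/7*124 = -2535180/7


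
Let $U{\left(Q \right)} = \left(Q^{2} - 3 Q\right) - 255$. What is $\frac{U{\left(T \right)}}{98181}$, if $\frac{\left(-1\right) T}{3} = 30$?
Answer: $\frac{2705}{32727} \approx 0.082654$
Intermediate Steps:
$T = -90$ ($T = \left(-3\right) 30 = -90$)
$U{\left(Q \right)} = -255 + Q^{2} - 3 Q$
$\frac{U{\left(T \right)}}{98181} = \frac{-255 + \left(-90\right)^{2} - -270}{98181} = \left(-255 + 8100 + 270\right) \frac{1}{98181} = 8115 \cdot \frac{1}{98181} = \frac{2705}{32727}$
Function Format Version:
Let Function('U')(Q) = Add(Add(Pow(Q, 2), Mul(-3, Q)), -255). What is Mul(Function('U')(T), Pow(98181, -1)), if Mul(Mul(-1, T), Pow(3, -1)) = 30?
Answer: Rational(2705, 32727) ≈ 0.082654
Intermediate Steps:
T = -90 (T = Mul(-3, 30) = -90)
Function('U')(Q) = Add(-255, Pow(Q, 2), Mul(-3, Q))
Mul(Function('U')(T), Pow(98181, -1)) = Mul(Add(-255, Pow(-90, 2), Mul(-3, -90)), Pow(98181, -1)) = Mul(Add(-255, 8100, 270), Rational(1, 98181)) = Mul(8115, Rational(1, 98181)) = Rational(2705, 32727)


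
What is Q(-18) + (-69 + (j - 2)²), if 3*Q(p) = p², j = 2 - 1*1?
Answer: 40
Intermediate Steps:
j = 1 (j = 2 - 1 = 1)
Q(p) = p²/3
Q(-18) + (-69 + (j - 2)²) = (⅓)*(-18)² + (-69 + (1 - 2)²) = (⅓)*324 + (-69 + (-1)²) = 108 + (-69 + 1) = 108 - 68 = 40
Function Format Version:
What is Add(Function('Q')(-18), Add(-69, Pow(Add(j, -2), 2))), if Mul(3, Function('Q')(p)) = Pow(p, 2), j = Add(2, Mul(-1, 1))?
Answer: 40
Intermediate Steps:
j = 1 (j = Add(2, -1) = 1)
Function('Q')(p) = Mul(Rational(1, 3), Pow(p, 2))
Add(Function('Q')(-18), Add(-69, Pow(Add(j, -2), 2))) = Add(Mul(Rational(1, 3), Pow(-18, 2)), Add(-69, Pow(Add(1, -2), 2))) = Add(Mul(Rational(1, 3), 324), Add(-69, Pow(-1, 2))) = Add(108, Add(-69, 1)) = Add(108, -68) = 40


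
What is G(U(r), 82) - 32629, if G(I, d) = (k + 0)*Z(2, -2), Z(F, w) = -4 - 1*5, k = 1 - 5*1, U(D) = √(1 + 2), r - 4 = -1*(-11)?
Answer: -32593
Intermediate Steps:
r = 15 (r = 4 - 1*(-11) = 4 + 11 = 15)
U(D) = √3
k = -4 (k = 1 - 5 = -4)
Z(F, w) = -9 (Z(F, w) = -4 - 5 = -9)
G(I, d) = 36 (G(I, d) = (-4 + 0)*(-9) = -4*(-9) = 36)
G(U(r), 82) - 32629 = 36 - 32629 = -32593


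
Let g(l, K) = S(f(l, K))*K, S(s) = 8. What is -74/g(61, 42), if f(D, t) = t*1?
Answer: -37/168 ≈ -0.22024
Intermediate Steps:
f(D, t) = t
g(l, K) = 8*K
-74/g(61, 42) = -74/(8*42) = -74/336 = -74*1/336 = -37/168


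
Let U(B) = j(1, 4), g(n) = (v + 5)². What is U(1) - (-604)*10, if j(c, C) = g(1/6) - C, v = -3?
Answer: 6040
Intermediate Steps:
g(n) = 4 (g(n) = (-3 + 5)² = 2² = 4)
j(c, C) = 4 - C
U(B) = 0 (U(B) = 4 - 1*4 = 4 - 4 = 0)
U(1) - (-604)*10 = 0 - (-604)*10 = 0 - 151*(-40) = 0 + 6040 = 6040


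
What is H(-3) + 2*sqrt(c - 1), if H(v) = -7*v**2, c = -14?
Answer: -63 + 2*I*sqrt(15) ≈ -63.0 + 7.746*I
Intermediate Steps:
H(-3) + 2*sqrt(c - 1) = -7*(-3)**2 + 2*sqrt(-14 - 1) = -7*9 + 2*sqrt(-15) = -63 + 2*(I*sqrt(15)) = -63 + 2*I*sqrt(15)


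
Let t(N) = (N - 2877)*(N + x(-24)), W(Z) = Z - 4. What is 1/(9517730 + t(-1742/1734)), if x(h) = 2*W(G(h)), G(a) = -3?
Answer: 751689/7186833393040 ≈ 1.0459e-7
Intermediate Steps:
W(Z) = -4 + Z
x(h) = -14 (x(h) = 2*(-4 - 3) = 2*(-7) = -14)
t(N) = (-2877 + N)*(-14 + N) (t(N) = (N - 2877)*(N - 14) = (-2877 + N)*(-14 + N))
1/(9517730 + t(-1742/1734)) = 1/(9517730 + (40278 + (-1742/1734)² - (-5036122)/1734)) = 1/(9517730 + (40278 + (-1742*1/1734)² - (-5036122)/1734)) = 1/(9517730 + (40278 + (-871/867)² - 2891*(-871/867))) = 1/(9517730 + (40278 + 758641/751689 + 2518061/867)) = 1/(9517730 + 32460447070/751689) = 1/(7186833393040/751689) = 751689/7186833393040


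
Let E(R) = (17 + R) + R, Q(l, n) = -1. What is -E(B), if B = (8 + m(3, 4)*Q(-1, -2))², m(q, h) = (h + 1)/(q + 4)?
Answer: -6035/49 ≈ -123.16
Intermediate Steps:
m(q, h) = (1 + h)/(4 + q)
B = 2601/49 (B = (8 + ((1 + 4)/(4 + 3))*(-1))² = (8 + (5/7)*(-1))² = (8 - 5/7)² = (51/7)² = 2601/49 ≈ 53.082)
E(R) = 17 + 2*R
-E(B) = -(17 + 2*(2601/49)) = -(17 + 5202/49) = -1*6035/49 = -6035/49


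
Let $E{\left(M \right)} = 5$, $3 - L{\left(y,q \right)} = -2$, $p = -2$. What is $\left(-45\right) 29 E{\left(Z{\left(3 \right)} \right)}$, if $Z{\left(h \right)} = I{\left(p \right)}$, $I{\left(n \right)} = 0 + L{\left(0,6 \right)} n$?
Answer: $-6525$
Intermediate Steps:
$L{\left(y,q \right)} = 5$ ($L{\left(y,q \right)} = 3 - -2 = 3 + 2 = 5$)
$I{\left(n \right)} = 5 n$ ($I{\left(n \right)} = 0 + 5 n = 5 n$)
$Z{\left(h \right)} = -10$ ($Z{\left(h \right)} = 5 \left(-2\right) = -10$)
$\left(-45\right) 29 E{\left(Z{\left(3 \right)} \right)} = \left(-45\right) 29 \cdot 5 = \left(-1305\right) 5 = -6525$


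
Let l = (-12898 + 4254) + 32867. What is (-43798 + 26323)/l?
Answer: -17475/24223 ≈ -0.72142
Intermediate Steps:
l = 24223 (l = -8644 + 32867 = 24223)
(-43798 + 26323)/l = (-43798 + 26323)/24223 = -17475*1/24223 = -17475/24223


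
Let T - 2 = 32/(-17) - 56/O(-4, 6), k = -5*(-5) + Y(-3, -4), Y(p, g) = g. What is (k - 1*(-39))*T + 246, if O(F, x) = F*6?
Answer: 6682/17 ≈ 393.06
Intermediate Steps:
O(F, x) = 6*F
k = 21 (k = -5*(-5) - 4 = 25 - 4 = 21)
T = 125/51 (T = 2 + (32/(-17) - 56/(6*(-4))) = 2 + (32*(-1/17) - 56/(-24)) = 2 + (-32/17 - 56*(-1/24)) = 2 + (-32/17 + 7/3) = 2 + 23/51 = 125/51 ≈ 2.4510)
(k - 1*(-39))*T + 246 = (21 - 1*(-39))*(125/51) + 246 = (21 + 39)*(125/51) + 246 = 60*(125/51) + 246 = 2500/17 + 246 = 6682/17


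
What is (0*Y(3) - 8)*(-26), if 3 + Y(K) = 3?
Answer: 208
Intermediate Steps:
Y(K) = 0 (Y(K) = -3 + 3 = 0)
(0*Y(3) - 8)*(-26) = (0*0 - 8)*(-26) = (0 - 8)*(-26) = -8*(-26) = 208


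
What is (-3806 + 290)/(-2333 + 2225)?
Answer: 293/9 ≈ 32.556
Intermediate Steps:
(-3806 + 290)/(-2333 + 2225) = -3516/(-108) = -3516*(-1/108) = 293/9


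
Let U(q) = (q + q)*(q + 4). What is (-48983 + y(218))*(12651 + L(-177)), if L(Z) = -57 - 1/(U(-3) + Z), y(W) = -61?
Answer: -617660404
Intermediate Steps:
U(q) = 2*q*(4 + q) (U(q) = (2*q)*(4 + q) = 2*q*(4 + q))
L(Z) = -57 - 1/(-6 + Z) (L(Z) = -57 - 1/(2*(-3)*(4 - 3) + Z) = -57 - 1/(2*(-3)*1 + Z) = -57 - 1/(-6 + Z))
(-48983 + y(218))*(12651 + L(-177)) = (-48983 - 61)*(12651 + (341 - 57*(-177))/(-6 - 177)) = -49044*(12651 + (341 + 10089)/(-183)) = -49044*(12651 - 1/183*10430) = -49044*(12651 - 10430/183) = -49044*2304703/183 = -617660404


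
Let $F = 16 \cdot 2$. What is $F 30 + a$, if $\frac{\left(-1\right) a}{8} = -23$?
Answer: $1144$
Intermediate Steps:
$a = 184$ ($a = \left(-8\right) \left(-23\right) = 184$)
$F = 32$
$F 30 + a = 32 \cdot 30 + 184 = 960 + 184 = 1144$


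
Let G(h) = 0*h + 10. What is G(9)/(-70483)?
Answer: -10/70483 ≈ -0.00014188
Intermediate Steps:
G(h) = 10 (G(h) = 0 + 10 = 10)
G(9)/(-70483) = 10/(-70483) = 10*(-1/70483) = -10/70483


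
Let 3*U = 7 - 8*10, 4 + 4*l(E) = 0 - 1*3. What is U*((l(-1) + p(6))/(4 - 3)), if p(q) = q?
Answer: -1241/12 ≈ -103.42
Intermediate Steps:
l(E) = -7/4 (l(E) = -1 + (0 - 1*3)/4 = -1 + (0 - 3)/4 = -1 + (1/4)*(-3) = -1 - 3/4 = -7/4)
U = -73/3 (U = (7 - 8*10)/3 = (7 - 80)/3 = (1/3)*(-73) = -73/3 ≈ -24.333)
U*((l(-1) + p(6))/(4 - 3)) = -73*(-7/4 + 6)/(3*(4 - 3)) = -1241/(12*1) = -1241/12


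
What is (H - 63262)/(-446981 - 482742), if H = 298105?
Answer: -234843/929723 ≈ -0.25259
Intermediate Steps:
(H - 63262)/(-446981 - 482742) = (298105 - 63262)/(-446981 - 482742) = 234843/(-929723) = 234843*(-1/929723) = -234843/929723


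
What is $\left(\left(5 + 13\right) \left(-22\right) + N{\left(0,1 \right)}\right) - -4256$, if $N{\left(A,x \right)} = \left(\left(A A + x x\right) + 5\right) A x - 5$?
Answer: $3855$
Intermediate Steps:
$N{\left(A,x \right)} = -5 + A x \left(5 + A^{2} + x^{2}\right)$ ($N{\left(A,x \right)} = \left(\left(A^{2} + x^{2}\right) + 5\right) A x - 5 = \left(5 + A^{2} + x^{2}\right) A x - 5 = A \left(5 + A^{2} + x^{2}\right) x - 5 = A x \left(5 + A^{2} + x^{2}\right) - 5 = -5 + A x \left(5 + A^{2} + x^{2}\right)$)
$\left(\left(5 + 13\right) \left(-22\right) + N{\left(0,1 \right)}\right) - -4256 = \left(\left(5 + 13\right) \left(-22\right) + \left(-5 + 0 \cdot 1^{3} + 1 \cdot 0^{3} + 5 \cdot 0 \cdot 1\right)\right) - -4256 = \left(18 \left(-22\right) + \left(-5 + 0 \cdot 1 + 1 \cdot 0 + 0\right)\right) + 4256 = \left(-396 + \left(-5 + 0 + 0 + 0\right)\right) + 4256 = \left(-396 - 5\right) + 4256 = -401 + 4256 = 3855$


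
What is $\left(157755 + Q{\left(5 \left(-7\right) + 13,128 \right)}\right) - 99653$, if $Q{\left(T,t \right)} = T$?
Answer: $58080$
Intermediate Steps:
$\left(157755 + Q{\left(5 \left(-7\right) + 13,128 \right)}\right) - 99653 = \left(157755 + \left(5 \left(-7\right) + 13\right)\right) - 99653 = \left(157755 + \left(-35 + 13\right)\right) - 99653 = \left(157755 - 22\right) - 99653 = 157733 - 99653 = 58080$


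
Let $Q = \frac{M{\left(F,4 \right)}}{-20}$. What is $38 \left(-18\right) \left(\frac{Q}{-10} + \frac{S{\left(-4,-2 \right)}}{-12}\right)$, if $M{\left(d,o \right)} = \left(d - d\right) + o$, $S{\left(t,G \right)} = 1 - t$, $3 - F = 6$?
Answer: $\frac{6783}{25} \approx 271.32$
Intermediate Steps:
$F = -3$ ($F = 3 - 6 = -3$)
$M{\left(d,o \right)} = o$ ($M{\left(d,o \right)} = 0 + o = o$)
$Q = - \frac{1}{5}$ ($Q = \frac{4}{-20} = 4 \left(- \frac{1}{20}\right) = - \frac{1}{5} \approx -0.2$)
$38 \left(-18\right) \left(\frac{Q}{-10} + \frac{S{\left(-4,-2 \right)}}{-12}\right) = 38 \left(-18\right) \left(- \frac{1}{5 \left(-10\right)} + \frac{1 - -4}{-12}\right) = - 684 \left(\left(- \frac{1}{5}\right) \left(- \frac{1}{10}\right) + \left(1 + 4\right) \left(- \frac{1}{12}\right)\right) = - 684 \left(\frac{1}{50} + 5 \left(- \frac{1}{12}\right)\right) = - 684 \left(\frac{1}{50} - \frac{5}{12}\right) = \left(-684\right) \left(- \frac{119}{300}\right) = \frac{6783}{25}$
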